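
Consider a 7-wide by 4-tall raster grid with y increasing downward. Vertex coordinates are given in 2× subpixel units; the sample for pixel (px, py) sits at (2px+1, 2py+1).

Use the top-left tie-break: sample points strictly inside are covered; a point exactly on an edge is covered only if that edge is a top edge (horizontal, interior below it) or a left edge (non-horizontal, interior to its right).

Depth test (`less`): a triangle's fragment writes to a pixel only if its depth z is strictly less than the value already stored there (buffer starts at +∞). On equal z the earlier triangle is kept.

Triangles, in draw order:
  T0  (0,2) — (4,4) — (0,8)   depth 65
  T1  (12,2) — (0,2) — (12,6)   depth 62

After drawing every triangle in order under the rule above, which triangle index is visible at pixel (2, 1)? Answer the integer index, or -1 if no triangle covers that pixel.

T0:
  2·area = 24
  edge (0, 2)→(4, 4): d=(4,2) right/bottom  bias=-1
  edge (4, 4)→(0, 8): d=(-4,4) right/bottom  bias=-1
  edge (0, 8)→(0, 2): d=(0,-6) top-left  bias=+0
    (3,0)@(7, 1): e=[-18,0,42] → .  [on edge]
    (0,1)@(1, 3): e=[2,16,6] → X
    (1,1)@(3, 3): e=[-2,8,18] → .
    (2,1)@(5, 3): e=[-6,0,30] → .  [on edge]
    (0,2)@(1, 5): e=[10,8,6] → X
    (1,2)@(3, 5): e=[6,0,18] → .  [on edge]
    (0,3)@(1, 7): e=[18,0,6] → .  [on edge]
  covered (2 px):
    . . . . . . .
    X . . . . . .
    X . . . . . .
    . . . . . . .
T1:
  2·area = 48  (B↔C swapped to make it positive)
  edge (12, 2)→(12, 6): d=(0,4) right/bottom  bias=-1
  edge (12, 6)→(0, 2): d=(-12,-4) top-left  bias=+0
  edge (0, 2)→(12, 2): d=(12,0) top-left  bias=+0
    (1,1)@(3, 3): e=[36,0,12] → X  [on edge]
    (2,1)@(5, 3): e=[28,8,12] → X
    (3,1)@(7, 3): e=[20,16,12] → X
    (4,1)@(9, 3): e=[12,24,12] → X
    (5,1)@(11, 3): e=[4,32,12] → X
    (6,1)@(13, 3): e=[-4,40,12] → .
    (1,2)@(3, 5): e=[36,-24,36] → .
    (2,2)@(5, 5): e=[28,-16,36] → .
    (3,2)@(7, 5): e=[20,-8,36] → .
    (4,2)@(9, 5): e=[12,0,36] → X  [on edge]
    (6,2)@(13, 5): e=[-4,16,36] → .
    (4,3)@(9, 7): e=[12,-24,60] → .
  covered (7 px):
    . . . . . . .
    . X X X X X .
    . . . . X X .
    . . . . . . .

Z-buffer (winner per pixel, '.' = empty):
  . . . . . . .
  0 1 1 1 1 1 .
  0 . . . 1 1 .
  . . . . . . .

Result: 1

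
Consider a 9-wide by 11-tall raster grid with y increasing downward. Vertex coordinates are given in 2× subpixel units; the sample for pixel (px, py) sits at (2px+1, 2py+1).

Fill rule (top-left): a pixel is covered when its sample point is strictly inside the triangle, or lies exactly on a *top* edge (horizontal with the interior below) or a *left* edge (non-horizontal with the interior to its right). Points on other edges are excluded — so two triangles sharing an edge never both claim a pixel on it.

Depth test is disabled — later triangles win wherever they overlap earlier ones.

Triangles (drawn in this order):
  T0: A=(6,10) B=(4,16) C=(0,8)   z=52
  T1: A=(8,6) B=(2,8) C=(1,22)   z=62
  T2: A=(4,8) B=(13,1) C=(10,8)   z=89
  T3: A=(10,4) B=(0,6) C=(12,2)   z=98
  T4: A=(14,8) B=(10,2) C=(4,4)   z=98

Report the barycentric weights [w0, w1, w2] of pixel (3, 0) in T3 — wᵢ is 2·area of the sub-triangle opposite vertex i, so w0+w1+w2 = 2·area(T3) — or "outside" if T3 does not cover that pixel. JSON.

T0:
  2·area = 40
  edge (6, 10)→(4, 16): d=(-2,6) right/bottom  bias=-1
  edge (4, 16)→(0, 8): d=(-4,-8) top-left  bias=+0
  edge (0, 8)→(6, 10): d=(6,2) right/bottom  bias=-1
    (4,0)@(9, 1): e=[0,100,-60] → ·  [on edge]
    (3,3)@(7, 7): e=[0,60,-20] → ·  [on edge]
    (0,4)@(1, 9): e=[32,4,4] → █
    (1,4)@(3, 9): e=[20,20,0] → ·  [on edge]
    (0,5)@(1, 11): e=[28,-4,16] → ·
    (1,5)@(3, 11): e=[16,12,12] → █
    (2,5)@(5, 11): e=[4,28,8] → █
    (3,5)@(7, 11): e=[-8,44,4] → ·
    (4,5)@(9, 11): e=[-20,60,0] → ·  [on edge]
    (1,6)@(3, 13): e=[12,4,24] → █
    (2,6)@(5, 13): e=[0,20,20] → ·  [on edge]
    (7,6)@(15, 13): e=[-60,100,0] → ·  [on edge]
    (1,9)@(3, 19): e=[0,-20,60] → ·  [on edge]
  covered (4 px):
    · · · · · · · · ·
    · · · · · · · · ·
    · · · · · · · · ·
    · · · · · · · · ·
    █ · · · · · · · ·
    · █ █ · · · · · ·
    · █ · · · · · · ·
    · · · · · · · · ·
    · · · · · · · · ·
    · · · · · · · · ·
    · · · · · · · · ·
T1:
  2·area = 82  (B↔C swapped to make it positive)
  edge (8, 6)→(1, 22): d=(-7,16) right/bottom  bias=-1
  edge (1, 22)→(2, 8): d=(1,-14) top-left  bias=+0
  edge (2, 8)→(8, 6): d=(6,-2) top-left  bias=+0
    (8,1)@(17, 3): e=[-123,205,0] → ·  [on edge]
    (5,2)@(11, 5): e=[-41,123,0] → ·  [on edge]
    (2,3)@(5, 7): e=[41,41,0] → █  [on edge]
    (3,3)@(7, 7): e=[9,69,4] → █
    (4,3)@(9, 7): e=[-23,97,8] → ·
    (1,4)@(3, 9): e=[59,15,8] → █
    (3,4)@(7, 9): e=[-5,71,16] → ·
    (1,5)@(3, 11): e=[45,17,20] → █
    (3,5)@(7, 11): e=[-19,73,28] → ·
    (1,6)@(3, 13): e=[31,19,32] → █
    (2,6)@(5, 13): e=[-1,47,36] → ·
    (1,7)@(3, 15): e=[17,21,44] → █
  covered (9 px):
    · · · · · · · · ·
    · · · · · · · · ·
    · · · · · · · · ·
    · · █ █ · · · · ·
    · █ █ · · · · · ·
    · █ █ · · · · · ·
    · █ · · · · · · ·
    · █ · · · · · · ·
    · █ · · · · · · ·
    · · · · · · · · ·
    · · · · · · · · ·
T2:
  2·area = 42
  edge (4, 8)→(13, 1): d=(9,-7) top-left  bias=+0
  edge (13, 1)→(10, 8): d=(-3,7) right/bottom  bias=-1
  edge (10, 8)→(4, 8): d=(-6,0) right/bottom  bias=-1
    (6,0)@(13, 1): e=[0,0,42] → ·  [on edge]
    (5,1)@(11, 3): e=[4,8,30] → █
    (6,1)@(13, 3): e=[18,-6,30] → ·
    (4,2)@(9, 5): e=[8,16,18] → █
    (6,2)@(13, 5): e=[36,-12,18] → ·
    (3,3)@(7, 7): e=[12,24,6] → █
    (5,3)@(11, 7): e=[40,-4,6] → ·
    (3,4)@(7, 9): e=[30,18,-6] → ·
    (4,4)@(9, 9): e=[44,4,-6] → ·
    (3,7)@(7, 15): e=[84,0,-42] → ·  [on edge]
  covered (5 px):
    · · · · · · · · ·
    · · · · · █ · · ·
    · · · · █ █ · · ·
    · · · █ █ · · · ·
    · · · · · · · · ·
    · · · · · · · · ·
    · · · · · · · · ·
    · · · · · · · · ·
    · · · · · · · · ·
    · · · · · · · · ·
    · · · · · · · · ·
T3:
  2·area = 16
  edge (10, 4)→(0, 6): d=(-10,2) right/bottom  bias=-1
  edge (0, 6)→(12, 2): d=(12,-4) top-left  bias=+0
  edge (12, 2)→(10, 4): d=(-2,2) right/bottom  bias=-1
    (6,0)@(13, 1): e=[24,-8,0] → ·  [on edge]
    (7,0)@(15, 1): e=[20,0,-4] → ·  [on edge]
    (4,1)@(9, 3): e=[12,0,4] → █  [on edge]
    (5,1)@(11, 3): e=[8,8,0] → ·  [on edge]
    (7,1)@(15, 3): e=[0,24,-8] → ·  [on edge]
    (1,2)@(3, 5): e=[4,0,12] → █  [on edge]
    (2,2)@(5, 5): e=[0,8,8] → ·  [on edge]
    (4,2)@(9, 5): e=[-8,24,0] → ·  [on edge]
    (1,3)@(3, 7): e=[-16,24,8] → ·
    (3,3)@(7, 7): e=[-24,40,0] → ·  [on edge]
    (2,4)@(5, 9): e=[-40,56,0] → ·  [on edge]
    (1,5)@(3, 11): e=[-56,72,0] → ·  [on edge]
    (0,6)@(1, 13): e=[-72,88,0] → ·  [on edge]
  covered (2 px):
    · · · · · · · · ·
    · · · · █ · · · ·
    · █ · · · · · · ·
    · · · · · · · · ·
    · · · · · · · · ·
    · · · · · · · · ·
    · · · · · · · · ·
    · · · · · · · · ·
    · · · · · · · · ·
    · · · · · · · · ·
    · · · · · · · · ·
T4:
  2·area = 44  (B↔C swapped to make it positive)
  edge (14, 8)→(4, 4): d=(-10,-4) top-left  bias=+0
  edge (4, 4)→(10, 2): d=(6,-2) top-left  bias=+0
  edge (10, 2)→(14, 8): d=(4,6) right/bottom  bias=-1
    (6,0)@(13, 1): e=[66,0,-22] → ·  [on edge]
    (3,1)@(7, 3): e=[22,0,22] → █  [on edge]
    (4,1)@(9, 3): e=[30,4,10] → █
    (5,1)@(11, 3): e=[38,8,-2] → ·
    (0,2)@(1, 5): e=[-22,0,66] → ·  [on edge]
    (3,2)@(7, 5): e=[2,12,30] → █
    (5,2)@(11, 5): e=[18,20,6] → █
    (6,2)@(13, 5): e=[26,24,-6] → ·
    (3,3)@(7, 7): e=[-18,24,38] → ·
    (4,3)@(9, 7): e=[-10,28,26] → ·
    (5,3)@(11, 7): e=[-2,32,14] → ·
    (6,3)@(13, 7): e=[6,36,2] → █
  covered (6 px):
    · · · · · · · · ·
    · · · █ █ · · · ·
    · · · █ █ █ · · ·
    · · · · · · █ · ·
    · · · · · · · · ·
    · · · · · · · · ·
    · · · · · · · · ·
    · · · · · · · · ·
    · · · · · · · · ·
    · · · · · · · · ·
    · · · · · · · · ·

Result: "outside"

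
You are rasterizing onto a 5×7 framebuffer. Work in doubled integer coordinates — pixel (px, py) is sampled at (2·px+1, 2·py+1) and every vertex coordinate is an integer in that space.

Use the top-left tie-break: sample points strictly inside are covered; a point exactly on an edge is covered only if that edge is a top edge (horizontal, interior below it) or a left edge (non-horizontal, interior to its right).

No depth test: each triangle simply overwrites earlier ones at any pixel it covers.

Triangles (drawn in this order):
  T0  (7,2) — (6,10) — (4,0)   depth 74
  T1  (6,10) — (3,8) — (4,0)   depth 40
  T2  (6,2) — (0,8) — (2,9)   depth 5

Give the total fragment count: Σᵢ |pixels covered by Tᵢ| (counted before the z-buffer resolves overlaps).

T0:
  2·area = 26
  edge (7, 2)→(6, 10): d=(-1,8) right/bottom  bias=-1
  edge (6, 10)→(4, 0): d=(-2,-10) top-left  bias=+0
  edge (4, 0)→(7, 2): d=(3,2) right/bottom  bias=-1
    (2,0)@(5, 1): e=[17,8,1] → #
    (3,0)@(7, 1): e=[1,28,-3] → ·
    (2,1)@(5, 3): e=[15,4,7] → #
    (3,1)@(7, 3): e=[-1,24,3] → ·
    (2,2)@(5, 5): e=[13,0,13] → #  [on edge]
    (3,2)@(7, 5): e=[-3,20,9] → ·
    (2,3)@(5, 7): e=[11,-4,19] → ·
  covered (3 px):
    · · # · ·
    · · # · ·
    · · # · ·
    · · · · ·
    · · · · ·
    · · · · ·
    · · · · ·
T1:
  2·area = 26
  edge (6, 10)→(3, 8): d=(-3,-2) top-left  bias=+0
  edge (3, 8)→(4, 0): d=(1,-8) top-left  bias=+0
  edge (4, 0)→(6, 10): d=(2,10) right/bottom  bias=-1
    (2,2)@(5, 5): e=[13,13,0] → ·  [on edge]
    (2,3)@(5, 7): e=[7,15,4] → #
    (3,3)@(7, 7): e=[11,31,-16] → ·
    (2,4)@(5, 9): e=[1,17,8] → #
    (3,4)@(7, 9): e=[5,33,-12] → ·
    (2,5)@(5, 11): e=[-5,19,12] → ·
  covered (2 px):
    · · · · ·
    · · · · ·
    · · · · ·
    · · # · ·
    · · # · ·
    · · · · ·
    · · · · ·
T2:
  2·area = 18  (B↔C swapped to make it positive)
  edge (6, 2)→(2, 9): d=(-4,7) right/bottom  bias=-1
  edge (2, 9)→(0, 8): d=(-2,-1) top-left  bias=+0
  edge (0, 8)→(6, 2): d=(6,-6) top-left  bias=+0
    (3,0)@(7, 1): e=[-3,21,0] → ·  [on edge]
    (2,1)@(5, 3): e=[3,15,0] → #  [on edge]
    (3,1)@(7, 3): e=[-11,17,12] → ·
    (1,2)@(3, 5): e=[9,9,0] → #  [on edge]
    (2,2)@(5, 5): e=[-5,11,12] → ·
    (0,3)@(1, 7): e=[15,3,0] → #  [on edge]
    (2,3)@(5, 7): e=[-13,7,24] → ·
    (0,4)@(1, 9): e=[7,-1,12] → ·
    (1,4)@(3, 9): e=[-7,1,24] → ·
  covered (4 px):
    · · · · ·
    · · # · ·
    · # · · ·
    # # · · ·
    · · · · ·
    · · · · ·
    · · · · ·

Answer: 9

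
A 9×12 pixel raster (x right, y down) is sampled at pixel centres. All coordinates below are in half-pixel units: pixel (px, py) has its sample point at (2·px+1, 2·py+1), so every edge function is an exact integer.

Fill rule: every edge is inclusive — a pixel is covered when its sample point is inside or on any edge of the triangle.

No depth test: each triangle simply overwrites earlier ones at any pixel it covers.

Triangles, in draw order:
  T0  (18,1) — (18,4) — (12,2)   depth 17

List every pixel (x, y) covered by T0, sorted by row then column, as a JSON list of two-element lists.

T0:
  2·area = 18
  edge (18, 1)→(18, 4): d=(0,3) inclusive
  edge (18, 4)→(12, 2): d=(-6,-2) inclusive
  edge (12, 2)→(18, 1): d=(6,-1) inclusive
    (4,0)@(9, 1): e=[27,0,-9] → ·  [on edge]
    (7,1)@(15, 3): e=[9,0,9] → █  [on edge]
    (8,1)@(17, 3): e=[3,4,11] → █
    (7,2)@(15, 5): e=[9,-12,21] → ·
    (8,2)@(17, 5): e=[3,-8,23] → ·
  covered (2 px):
    · · · · · · · · ·
    · · · · · · · █ █
    · · · · · · · · ·
    · · · · · · · · ·
    · · · · · · · · ·
    · · · · · · · · ·
    · · · · · · · · ·
    · · · · · · · · ·
    · · · · · · · · ·
    · · · · · · · · ·
    · · · · · · · · ·
    · · · · · · · · ·

Final: [[7,1],[8,1]]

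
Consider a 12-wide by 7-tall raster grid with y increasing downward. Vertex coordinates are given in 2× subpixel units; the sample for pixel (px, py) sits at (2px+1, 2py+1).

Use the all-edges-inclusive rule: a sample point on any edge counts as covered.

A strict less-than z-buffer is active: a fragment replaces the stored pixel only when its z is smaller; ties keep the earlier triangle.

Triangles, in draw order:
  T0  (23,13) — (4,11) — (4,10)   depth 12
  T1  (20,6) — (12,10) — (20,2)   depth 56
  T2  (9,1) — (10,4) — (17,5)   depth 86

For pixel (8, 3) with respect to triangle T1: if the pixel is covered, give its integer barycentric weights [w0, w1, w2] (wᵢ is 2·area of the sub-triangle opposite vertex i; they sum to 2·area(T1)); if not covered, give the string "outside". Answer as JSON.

T0:
  2·area = 19
  edge (23, 13)→(4, 11): d=(-19,-2) inclusive
  edge (4, 11)→(4, 10): d=(0,-1) inclusive
  edge (4, 10)→(23, 13): d=(19,3) inclusive
    (2,5)@(5, 11): e=[2,1,16] → █
    (3,5)@(7, 11): e=[6,3,10] → █
    (4,5)@(9, 11): e=[10,5,4] → █
    (5,5)@(11, 11): e=[14,7,-2] → ·
    (2,6)@(5, 13): e=[-36,1,54] → ·
    (3,6)@(7, 13): e=[-32,3,48] → ·
    (4,6)@(9, 13): e=[-28,5,42] → ·
    (11,6)@(23, 13): e=[0,19,0] → █  [on edge]
  covered (4 px):
    · · · · · · · · · · · ·
    · · · · · · · · · · · ·
    · · · · · · · · · · · ·
    · · · · · · · · · · · ·
    · · · · · · · · · · · ·
    · · █ █ █ · · · · · · ·
    · · · · · · · · · · · █
T1:
  2·area = 32
  edge (20, 6)→(12, 10): d=(-8,4) inclusive
  edge (12, 10)→(20, 2): d=(8,-8) inclusive
  edge (20, 2)→(20, 6): d=(0,4) inclusive
    (10,0)@(21, 1): e=[36,0,-4] → ·  [on edge]
    (9,1)@(19, 3): e=[28,0,4] → █  [on edge]
    (10,1)@(21, 3): e=[20,16,-4] → ·
    (8,2)@(17, 5): e=[20,0,12] → █  [on edge]
    (10,2)@(21, 5): e=[4,32,-4] → ·
    (7,3)@(15, 7): e=[12,0,20] → █  [on edge]
    (9,3)@(19, 7): e=[-4,32,4] → ·
    (6,4)@(13, 9): e=[4,0,28] → █  [on edge]
    (7,4)@(15, 9): e=[-4,16,20] → ·
    (8,4)@(17, 9): e=[-12,32,12] → ·
    (5,5)@(11, 11): e=[-4,0,36] → ·  [on edge]
    (6,5)@(13, 11): e=[-12,16,28] → ·
    (4,6)@(9, 13): e=[-12,0,44] → ·  [on edge]
  covered (6 px):
    · · · · · · · · · · · ·
    · · · · · · · · · █ · ·
    · · · · · · · · █ █ · ·
    · · · · · · · █ █ · · ·
    · · · · · · █ · · · · ·
    · · · · · · · · · · · ·
    · · · · · · · · · · · ·
T2:
  2·area = 20  (B↔C swapped to make it positive)
  edge (9, 1)→(17, 5): d=(8,4) inclusive
  edge (17, 5)→(10, 4): d=(-7,-1) inclusive
  edge (10, 4)→(9, 1): d=(-1,-3) inclusive
    (4,0)@(9, 1): e=[0,20,0] → █  [on edge]
    (5,0)@(11, 1): e=[-8,22,6] → ·
    (1,1)@(3, 3): e=[40,0,-20] → ·  [on edge]
    (4,1)@(9, 3): e=[16,6,-2] → ·
    (5,1)@(11, 3): e=[8,8,4] → █
    (6,1)@(13, 3): e=[0,10,10] → █  [on edge]
    (7,1)@(15, 3): e=[-8,12,16] → ·
    (5,2)@(11, 5): e=[24,-6,2] → ·
    (6,2)@(13, 5): e=[16,-4,8] → ·
    (8,2)@(17, 5): e=[0,0,20] → █  [on edge]
    (9,2)@(19, 5): e=[-8,2,26] → ·
    (5,3)@(11, 7): e=[40,-20,0] → ·  [on edge]
    (10,3)@(21, 7): e=[0,-10,30] → ·  [on edge]
    (6,6)@(13, 13): e=[80,-60,0] → ·  [on edge]
  covered (4 px):
    · · · · █ · · · · · · ·
    · · · · · █ █ · · · · ·
    · · · · · · · · █ · · ·
    · · · · · · · · · · · ·
    · · · · · · · · · · · ·
    · · · · · · · · · · · ·
    · · · · · · · · · · · ·

Final: [16,12,4]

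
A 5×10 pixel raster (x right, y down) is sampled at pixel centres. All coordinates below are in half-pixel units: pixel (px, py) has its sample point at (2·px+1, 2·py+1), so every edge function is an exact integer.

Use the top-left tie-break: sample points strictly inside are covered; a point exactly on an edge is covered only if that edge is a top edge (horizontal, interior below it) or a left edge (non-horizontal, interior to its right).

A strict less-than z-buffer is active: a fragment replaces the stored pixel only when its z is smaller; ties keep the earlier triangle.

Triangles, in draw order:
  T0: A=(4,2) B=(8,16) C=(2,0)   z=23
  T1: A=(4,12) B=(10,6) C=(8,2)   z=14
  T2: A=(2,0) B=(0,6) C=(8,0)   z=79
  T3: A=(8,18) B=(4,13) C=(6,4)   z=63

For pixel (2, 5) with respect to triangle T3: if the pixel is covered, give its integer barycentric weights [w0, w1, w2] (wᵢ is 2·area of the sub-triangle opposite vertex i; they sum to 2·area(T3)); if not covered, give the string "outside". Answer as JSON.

T0:
  2·area = 20
  edge (4, 2)→(8, 16): d=(4,14) right/bottom  bias=-1
  edge (8, 16)→(2, 0): d=(-6,-16) top-left  bias=+0
  edge (2, 0)→(4, 2): d=(2,2) right/bottom  bias=-1
    (1,0)@(3, 1): e=[10,10,0] → ·  [on edge]
    (2,1)@(5, 3): e=[-10,30,0] → ·  [on edge]
    (3,2)@(7, 5): e=[-30,50,0] → ·  [on edge]
    (2,3)@(5, 7): e=[6,6,8] → #
    (3,3)@(7, 7): e=[-22,38,4] → ·
    (4,3)@(9, 7): e=[-50,70,0] → ·  [on edge]
    (2,4)@(5, 9): e=[14,-6,12] → ·
    (3,6)@(7, 13): e=[2,2,16] → #
    (4,6)@(9, 13): e=[-26,34,12] → ·
    (3,7)@(7, 15): e=[10,-10,20] → ·
  covered (2 px):
    · · · · ·
    · · · · ·
    · · · · ·
    · · # · ·
    · · · · ·
    · · · · ·
    · · · # ·
    · · · · ·
    · · · · ·
    · · · · ·
T1:
  2·area = 36  (B↔C swapped to make it positive)
  edge (4, 12)→(8, 2): d=(4,-10) top-left  bias=+0
  edge (8, 2)→(10, 6): d=(2,4) right/bottom  bias=-1
  edge (10, 6)→(4, 12): d=(-6,6) right/bottom  bias=-1
    (3,2)@(7, 5): e=[2,10,24] → #
    (4,2)@(9, 5): e=[22,2,12] → #
    (3,3)@(7, 7): e=[10,14,12] → #
    (4,3)@(9, 7): e=[30,6,0] → ·  [on edge]
    (3,4)@(7, 9): e=[18,18,0] → ·  [on edge]
    (2,5)@(5, 11): e=[6,30,0] → ·  [on edge]
    (1,6)@(3, 13): e=[-6,42,0] → ·  [on edge]
    (0,7)@(1, 15): e=[-18,54,0] → ·  [on edge]
  covered (3 px):
    · · · · ·
    · · · · ·
    · · · # #
    · · · # ·
    · · · · ·
    · · · · ·
    · · · · ·
    · · · · ·
    · · · · ·
    · · · · ·
T2:
  2·area = 36  (B↔C swapped to make it positive)
  edge (2, 0)→(8, 0): d=(6,0) top-left  bias=+0
  edge (8, 0)→(0, 6): d=(-8,6) right/bottom  bias=-1
  edge (0, 6)→(2, 0): d=(2,-6) top-left  bias=+0
    (1,0)@(3, 1): e=[6,22,8] → #
    (2,0)@(5, 1): e=[6,10,20] → #
    (3,0)@(7, 1): e=[6,-2,32] → ·
    (0,1)@(1, 3): e=[18,18,0] → #  [on edge]
    (2,1)@(5, 3): e=[18,-6,24] → ·
    (0,2)@(1, 5): e=[30,2,4] → #
    (1,2)@(3, 5): e=[30,-10,16] → ·
    (0,3)@(1, 7): e=[42,-14,8] → ·
  covered (5 px):
    · # # · ·
    # # · · ·
    # · · · ·
    · · · · ·
    · · · · ·
    · · · · ·
    · · · · ·
    · · · · ·
    · · · · ·
    · · · · ·
T3:
  2·area = 46
  edge (8, 18)→(4, 13): d=(-4,-5) top-left  bias=+0
  edge (4, 13)→(6, 4): d=(2,-9) top-left  bias=+0
  edge (6, 4)→(8, 18): d=(2,14) right/bottom  bias=-1
    (2,4)@(5, 9): e=[21,1,24] → #
    (3,4)@(7, 9): e=[31,19,-4] → ·
    (2,5)@(5, 11): e=[13,5,28] → #
    (3,5)@(7, 11): e=[23,23,0] → ·  [on edge]
    (2,6)@(5, 13): e=[5,9,32] → #
    (3,6)@(7, 13): e=[15,27,4] → #
    (4,6)@(9, 13): e=[25,45,-24] → ·
    (2,7)@(5, 15): e=[-3,13,36] → ·
    (3,7)@(7, 15): e=[7,31,8] → #
    (4,7)@(9, 15): e=[17,49,-20] → ·
    (3,8)@(7, 17): e=[-1,35,12] → ·
  covered (5 px):
    · · · · ·
    · · · · ·
    · · · · ·
    · · · · ·
    · · # · ·
    · · # · ·
    · · # # ·
    · · · # ·
    · · · · ·
    · · · · ·

Final: [5,28,13]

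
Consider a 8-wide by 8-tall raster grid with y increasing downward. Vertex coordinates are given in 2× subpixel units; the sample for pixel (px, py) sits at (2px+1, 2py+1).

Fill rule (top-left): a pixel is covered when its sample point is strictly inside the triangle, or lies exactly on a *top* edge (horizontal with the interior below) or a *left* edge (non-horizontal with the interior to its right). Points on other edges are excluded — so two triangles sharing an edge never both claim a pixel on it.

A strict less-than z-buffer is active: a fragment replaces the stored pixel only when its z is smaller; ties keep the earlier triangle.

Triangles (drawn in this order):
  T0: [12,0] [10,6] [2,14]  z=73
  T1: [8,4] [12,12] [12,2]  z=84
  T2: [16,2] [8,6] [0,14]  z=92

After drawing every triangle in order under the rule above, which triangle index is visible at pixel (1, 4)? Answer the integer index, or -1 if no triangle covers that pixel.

T0:
  2·area = 32
  edge (12, 0)→(10, 6): d=(-2,6) right/bottom  bias=-1
  edge (10, 6)→(2, 14): d=(-8,8) right/bottom  bias=-1
  edge (2, 14)→(12, 0): d=(10,-14) top-left  bias=+0
    (7,0)@(15, 1): e=[-20,0,52] → .  [on edge]
    (5,1)@(11, 3): e=[0,16,16] → .  [on edge]
    (6,1)@(13, 3): e=[-12,0,44] → .  [on edge]
    (4,2)@(9, 5): e=[8,16,8] → X
    (5,2)@(11, 5): e=[-4,0,36] → .  [on edge]
    (3,3)@(7, 7): e=[16,16,0] → X  [on edge]
    (4,3)@(9, 7): e=[4,0,28] → .  [on edge]
    (3,4)@(7, 9): e=[12,0,20] → .  [on edge]
    (4,4)@(9, 9): e=[0,-16,48] → .  [on edge]
    (2,5)@(5, 11): e=[20,0,12] → .  [on edge]
    (1,6)@(3, 13): e=[28,0,4] → .  [on edge]
    (0,7)@(1, 15): e=[36,0,-4] → .  [on edge]
    (3,7)@(7, 15): e=[0,-48,80] → .  [on edge]
  covered (2 px):
    . . . . . . . .
    . . . . . . . .
    . . . . X . . .
    . . . X . . . .
    . . . . . . . .
    . . . . . . . .
    . . . . . . . .
    . . . . . . . .
T1:
  2·area = 40  (B↔C swapped to make it positive)
  edge (8, 4)→(12, 2): d=(4,-2) top-left  bias=+0
  edge (12, 2)→(12, 12): d=(0,10) right/bottom  bias=-1
  edge (12, 12)→(8, 4): d=(-4,-8) top-left  bias=+0
    (5,1)@(11, 3): e=[2,10,28] → X
    (6,1)@(13, 3): e=[6,-10,44] → .
    (4,2)@(9, 5): e=[6,30,4] → X
    (6,2)@(13, 5): e=[14,-10,36] → .
    (4,3)@(9, 7): e=[14,30,-4] → .
    (5,3)@(11, 7): e=[18,10,12] → X
    (6,3)@(13, 7): e=[22,-10,28] → .
    (5,4)@(11, 9): e=[26,10,4] → X
    (6,4)@(13, 9): e=[30,-10,20] → .
    (5,5)@(11, 11): e=[34,10,-4] → .
  covered (5 px):
    . . . . . . . .
    . . . . . X . .
    . . . . X X . .
    . . . . . X . .
    . . . . . X . .
    . . . . . . . .
    . . . . . . . .
    . . . . . . . .
T2:
  2·area = 32  (B↔C swapped to make it positive)
  edge (16, 2)→(0, 14): d=(-16,12) right/bottom  bias=-1
  edge (0, 14)→(8, 6): d=(8,-8) top-left  bias=+0
  edge (8, 6)→(16, 2): d=(8,-4) top-left  bias=+0
    (6,0)@(13, 1): e=[52,0,-20] → .  [on edge]
    (5,1)@(11, 3): e=[44,0,-12] → .  [on edge]
    (4,2)@(9, 5): e=[36,0,-4] → .  [on edge]
    (5,2)@(11, 5): e=[12,16,4] → X
    (6,2)@(13, 5): e=[-12,32,12] → .
    (3,3)@(7, 7): e=[28,0,4] → X  [on edge]
    (4,3)@(9, 7): e=[4,16,12] → X
    (5,3)@(11, 7): e=[-20,32,20] → .
    (2,4)@(5, 9): e=[20,0,12] → X  [on edge]
    (3,4)@(7, 9): e=[-4,16,20] → .
    (4,4)@(9, 9): e=[-28,32,28] → .
    (1,5)@(3, 11): e=[12,0,20] → X  [on edge]
    (0,6)@(1, 13): e=[4,0,28] → X  [on edge]
  covered (6 px):
    . . . . . . . .
    . . . . . . . .
    . . . . . X . .
    . . . X X . . .
    . . X . . . . .
    . X . . . . . .
    X . . . . . . .
    . . . . . . . .

Z-buffer (winner per pixel, '.' = empty):
  . . . . . . . .
  . . . . . 1 . .
  . . . . 0 1 . .
  . . . 0 2 1 . .
  . . 2 . . 1 . .
  . 2 . . . . . .
  2 . . . . . . .
  . . . . . . . .

Result: -1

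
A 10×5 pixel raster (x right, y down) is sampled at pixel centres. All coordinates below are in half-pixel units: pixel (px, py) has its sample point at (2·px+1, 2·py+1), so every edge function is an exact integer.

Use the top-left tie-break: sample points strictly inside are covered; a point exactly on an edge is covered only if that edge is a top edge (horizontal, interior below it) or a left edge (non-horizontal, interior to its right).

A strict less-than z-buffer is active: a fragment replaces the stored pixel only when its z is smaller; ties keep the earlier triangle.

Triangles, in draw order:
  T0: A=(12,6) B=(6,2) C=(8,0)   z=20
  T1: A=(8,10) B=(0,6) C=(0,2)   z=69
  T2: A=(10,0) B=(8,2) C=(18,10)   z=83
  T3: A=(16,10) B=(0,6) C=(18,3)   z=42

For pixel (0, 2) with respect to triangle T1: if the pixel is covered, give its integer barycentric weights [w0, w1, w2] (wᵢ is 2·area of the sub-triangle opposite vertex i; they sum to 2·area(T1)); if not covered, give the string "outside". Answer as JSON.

T0:
  2·area = 20
  edge (12, 6)→(6, 2): d=(-6,-4) top-left  bias=+0
  edge (6, 2)→(8, 0): d=(2,-2) top-left  bias=+0
  edge (8, 0)→(12, 6): d=(4,6) right/bottom  bias=-1
    (3,0)@(7, 1): e=[10,0,10] → #  [on edge]
    (4,0)@(9, 1): e=[18,4,-2] → ·
    (2,1)@(5, 3): e=[-10,0,30] → ·  [on edge]
    (3,1)@(7, 3): e=[-2,4,18] → ·
    (4,1)@(9, 3): e=[6,8,6] → #
    (5,1)@(11, 3): e=[14,12,-6] → ·
    (1,2)@(3, 5): e=[-30,0,50] → ·  [on edge]
    (4,2)@(9, 5): e=[-6,12,14] → ·
    (5,2)@(11, 5): e=[2,16,2] → #
    (6,2)@(13, 5): e=[10,20,-10] → ·
    (0,3)@(1, 7): e=[-50,0,70] → ·  [on edge]
    (5,3)@(11, 7): e=[-10,20,10] → ·
  covered (3 px):
    · · · # · · · · · ·
    · · · · # · · · · ·
    · · · · · # · · · ·
    · · · · · · · · · ·
    · · · · · · · · · ·
T1:
  2·area = 32
  edge (8, 10)→(0, 6): d=(-8,-4) top-left  bias=+0
  edge (0, 6)→(0, 2): d=(0,-4) top-left  bias=+0
  edge (0, 2)→(8, 10): d=(8,8) right/bottom  bias=-1
    (0,1)@(1, 3): e=[28,4,0] → ·  [on edge]
    (0,2)@(1, 5): e=[12,4,16] → #
    (1,2)@(3, 5): e=[20,12,0] → ·  [on edge]
    (0,3)@(1, 7): e=[-4,4,32] → ·
    (1,3)@(3, 7): e=[4,12,16] → #
    (2,3)@(5, 7): e=[12,20,0] → ·  [on edge]
    (1,4)@(3, 9): e=[-12,12,32] → ·
    (3,4)@(7, 9): e=[4,28,0] → ·  [on edge]
  covered (2 px):
    · · · · · · · · · ·
    · · · · · · · · · ·
    # · · · · · · · · ·
    · # · · · · · · · ·
    · · · · · · · · · ·
T2:
  2·area = 36  (B↔C swapped to make it positive)
  edge (10, 0)→(18, 10): d=(8,10) right/bottom  bias=-1
  edge (18, 10)→(8, 2): d=(-10,-8) top-left  bias=+0
  edge (8, 2)→(10, 0): d=(2,-2) top-left  bias=+0
    (4,0)@(9, 1): e=[18,18,0] → #  [on edge]
    (5,0)@(11, 1): e=[-2,34,4] → ·
    (3,1)@(7, 3): e=[54,-18,0] → ·  [on edge]
    (4,1)@(9, 3): e=[34,-2,4] → ·
    (5,1)@(11, 3): e=[14,14,8] → #
    (6,1)@(13, 3): e=[-6,30,12] → ·
    (2,2)@(5, 5): e=[90,-54,0] → ·  [on edge]
    (5,2)@(11, 5): e=[30,-6,12] → ·
    (6,2)@(13, 5): e=[10,10,16] → #
    (7,2)@(15, 5): e=[-10,26,20] → ·
    (1,3)@(3, 7): e=[126,-90,0] → ·  [on edge]
    (6,3)@(13, 7): e=[26,-10,20] → ·
    (0,4)@(1, 9): e=[162,-126,0] → ·  [on edge]
  covered (5 px):
    · · · · # · · · · ·
    · · · · · # · · · ·
    · · · · · · # · · ·
    · · · · · · · # · ·
    · · · · · · · · # ·
T3:
  2·area = 120
  edge (16, 10)→(0, 6): d=(-16,-4) top-left  bias=+0
  edge (0, 6)→(18, 3): d=(18,-3) top-left  bias=+0
  edge (18, 3)→(16, 10): d=(-2,7) right/bottom  bias=-1
    (3,2)@(7, 5): e=[44,3,73] → #
    (4,2)@(9, 5): e=[52,9,59] → #
    (5,2)@(11, 5): e=[60,15,45] → #
    (6,2)@(13, 5): e=[68,21,31] → #
    (7,2)@(15, 5): e=[76,27,17] → #
    (8,2)@(17, 5): e=[84,33,3] → #
    (9,2)@(19, 5): e=[92,39,-11] → ·
    (2,3)@(5, 7): e=[4,33,83] → #
    (8,3)@(17, 7): e=[52,69,-1] → ·
    (2,4)@(5, 9): e=[-28,69,79] → ·
    (3,4)@(7, 9): e=[-20,75,65] → ·
    (4,4)@(9, 9): e=[-12,81,51] → ·
  covered (14 px):
    · · · · · · · · · ·
    · · · · · · · · · ·
    · · · # # # # # # ·
    · · # # # # # # · ·
    · · · · · · # # · ·

Answer: [4,16,12]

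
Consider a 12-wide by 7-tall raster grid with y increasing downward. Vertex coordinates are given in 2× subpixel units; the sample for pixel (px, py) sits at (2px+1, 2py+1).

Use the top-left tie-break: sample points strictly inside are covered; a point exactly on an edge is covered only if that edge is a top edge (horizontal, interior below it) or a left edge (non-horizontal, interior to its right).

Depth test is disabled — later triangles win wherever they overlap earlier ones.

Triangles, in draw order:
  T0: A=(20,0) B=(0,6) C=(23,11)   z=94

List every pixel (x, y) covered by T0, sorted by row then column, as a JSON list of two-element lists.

T0:
  2·area = 238  (B↔C swapped to make it positive)
  edge (20, 0)→(23, 11): d=(3,11) right/bottom  bias=-1
  edge (23, 11)→(0, 6): d=(-23,-5) top-left  bias=+0
  edge (0, 6)→(20, 0): d=(20,-6) top-left  bias=+0
    (8,0)@(17, 1): e=[36,200,2] → #
    (9,0)@(19, 1): e=[14,210,14] → #
    (10,0)@(21, 1): e=[-8,220,26] → ·
    (5,1)@(11, 3): e=[108,124,6] → #
    (6,1)@(13, 3): e=[86,134,18] → #
    (7,1)@(15, 3): e=[64,144,30] → #
    (10,1)@(21, 3): e=[-2,174,66] → ·
    (2,2)@(5, 5): e=[180,48,10] → #
    (3,2)@(7, 5): e=[158,58,22] → #
    (4,2)@(9, 5): e=[136,68,34] → #
    (10,2)@(21, 5): e=[4,128,106] → #
    (11,2)@(23, 5): e=[-18,138,118] → ·
    (11,5)@(23, 11): e=[0,0,238] → ·  [on edge]
  covered (29 px):
    · · · · · · · · # # · ·
    · · · · · # # # # # · ·
    · · # # # # # # # # # ·
    · · # # # # # # # # # ·
    · · · · · · · # # # # ·
    · · · · · · · · · · · ·
    · · · · · · · · · · · ·

Answer: [[8,0],[9,0],[5,1],[6,1],[7,1],[8,1],[9,1],[2,2],[3,2],[4,2],[5,2],[6,2],[7,2],[8,2],[9,2],[10,2],[2,3],[3,3],[4,3],[5,3],[6,3],[7,3],[8,3],[9,3],[10,3],[7,4],[8,4],[9,4],[10,4]]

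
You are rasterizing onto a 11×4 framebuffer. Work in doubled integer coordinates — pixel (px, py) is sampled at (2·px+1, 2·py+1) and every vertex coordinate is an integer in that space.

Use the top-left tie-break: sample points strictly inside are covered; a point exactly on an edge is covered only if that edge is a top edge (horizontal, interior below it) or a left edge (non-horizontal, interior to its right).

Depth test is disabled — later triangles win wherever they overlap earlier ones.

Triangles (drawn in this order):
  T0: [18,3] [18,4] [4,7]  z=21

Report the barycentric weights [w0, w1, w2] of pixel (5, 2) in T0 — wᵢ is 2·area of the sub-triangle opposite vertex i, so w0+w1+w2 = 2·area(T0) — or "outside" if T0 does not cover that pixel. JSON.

T0:
  2·area = 14
  edge (18, 3)→(18, 4): d=(0,1) right/bottom  bias=-1
  edge (18, 4)→(4, 7): d=(-14,3) right/bottom  bias=-1
  edge (4, 7)→(18, 3): d=(14,-4) top-left  bias=+0
    (5,2)@(11, 5): e=[7,7,0] → X  [on edge]
    (6,2)@(13, 5): e=[5,1,8] → X
    (7,2)@(15, 5): e=[3,-5,16] → .
    (5,3)@(11, 7): e=[7,-21,28] → .
    (6,3)@(13, 7): e=[5,-27,36] → .
  covered (2 px):
    . . . . . . . . . . .
    . . . . . . . . . . .
    . . . . . X X . . . .
    . . . . . . . . . . .

Answer: [7,0,7]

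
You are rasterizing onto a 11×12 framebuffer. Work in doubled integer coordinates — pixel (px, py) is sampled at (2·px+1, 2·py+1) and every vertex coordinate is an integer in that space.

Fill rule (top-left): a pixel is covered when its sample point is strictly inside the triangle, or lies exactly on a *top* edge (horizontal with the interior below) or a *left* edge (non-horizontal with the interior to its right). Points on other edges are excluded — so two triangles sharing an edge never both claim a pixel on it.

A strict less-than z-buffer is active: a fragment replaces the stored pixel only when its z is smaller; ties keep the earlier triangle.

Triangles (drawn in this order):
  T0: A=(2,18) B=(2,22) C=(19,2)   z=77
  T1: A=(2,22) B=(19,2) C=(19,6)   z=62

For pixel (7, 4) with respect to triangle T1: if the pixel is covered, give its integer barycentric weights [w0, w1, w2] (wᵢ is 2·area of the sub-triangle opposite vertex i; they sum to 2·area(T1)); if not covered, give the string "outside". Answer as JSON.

T0:
  2·area = 68  (B↔C swapped to make it positive)
  edge (2, 18)→(19, 2): d=(17,-16) top-left  bias=+0
  edge (19, 2)→(2, 22): d=(-17,20) right/bottom  bias=-1
  edge (2, 22)→(2, 18): d=(0,-4) top-left  bias=+0
    (6,4)@(13, 9): e=[23,1,44] → X
    (7,4)@(15, 9): e=[55,-39,52] → .
    (5,5)@(11, 11): e=[25,7,36] → X
    (6,5)@(13, 11): e=[57,-33,44] → .
    (4,6)@(9, 13): e=[27,13,28] → X
    (5,6)@(11, 13): e=[59,-27,36] → .
    (3,7)@(7, 15): e=[29,19,20] → X
    (4,7)@(9, 15): e=[61,-21,28] → .
    (2,8)@(5, 17): e=[31,25,12] → X
    (3,8)@(7, 17): e=[63,-15,20] → .
    (1,9)@(3, 19): e=[33,31,4] → X
    (2,9)@(5, 19): e=[65,-9,12] → .
  covered (6 px):
    . . . . . . . . . . .
    . . . . . . . . . . .
    . . . . . . . . . . .
    . . . . . . . . . . .
    . . . . . . X . . . .
    . . . . . X . . . . .
    . . . . X . . . . . .
    . . . X . . . . . . .
    . . X . . . . . . . .
    . X . . . . . . . . .
    . . . . . . . . . . .
    . . . . . . . . . . .
T1:
  2·area = 68
  edge (2, 22)→(19, 2): d=(17,-20) top-left  bias=+0
  edge (19, 2)→(19, 6): d=(0,4) right/bottom  bias=-1
  edge (19, 6)→(2, 22): d=(-17,16) right/bottom  bias=-1
    (9,0)@(19, 1): e=[-17,0,85] → .  [on edge]
    (9,1)@(19, 3): e=[17,0,51] → .  [on edge]
    (8,2)@(17, 5): e=[11,8,49] → X
    (9,2)@(19, 5): e=[51,0,17] → .  [on edge]
    (7,3)@(15, 7): e=[5,16,47] → X
    (9,3)@(19, 7): e=[85,0,-17] → .  [on edge]
    (7,4)@(15, 9): e=[39,16,13] → X
    (8,4)@(17, 9): e=[79,8,-19] → .
    (9,4)@(19, 9): e=[119,0,-51] → .  [on edge]
    (6,5)@(13, 11): e=[33,24,11] → X
    (7,5)@(15, 11): e=[73,16,-21] → .
    (9,5)@(19, 11): e=[153,0,-85] → .  [on edge]
    (9,6)@(19, 13): e=[187,0,-119] → .  [on edge]
    (9,7)@(19, 15): e=[221,0,-153] → .  [on edge]
    (9,8)@(19, 17): e=[255,0,-187] → .  [on edge]
    (9,9)@(19, 19): e=[289,0,-221] → .  [on edge]
    (9,10)@(19, 21): e=[323,0,-255] → .  [on edge]
    (9,11)@(19, 23): e=[357,0,-289] → .  [on edge]
  covered (10 px):
    . . . . . . . . . . .
    . . . . . . . . . . .
    . . . . . . . . X . .
    . . . . . . . X X . .
    . . . . . . . X . . .
    . . . . . . X . . . .
    . . . . . X . . . . .
    . . . . X . . . . . .
    . . . X . . . . . . .
    . . X . . . . . . . .
    . X . . . . . . . . .
    . . . . . . . . . . .

Answer: [16,13,39]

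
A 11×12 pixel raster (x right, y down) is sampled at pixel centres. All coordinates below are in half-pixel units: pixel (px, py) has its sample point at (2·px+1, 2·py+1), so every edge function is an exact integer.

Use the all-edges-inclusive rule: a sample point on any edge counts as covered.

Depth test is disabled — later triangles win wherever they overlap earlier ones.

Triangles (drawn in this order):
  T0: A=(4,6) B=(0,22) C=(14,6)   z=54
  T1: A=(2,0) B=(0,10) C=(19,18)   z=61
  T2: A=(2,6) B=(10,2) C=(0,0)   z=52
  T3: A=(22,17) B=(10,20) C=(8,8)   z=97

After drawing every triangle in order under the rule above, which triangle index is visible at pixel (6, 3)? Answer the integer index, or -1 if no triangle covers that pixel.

T0:
  2·area = 160  (B↔C swapped to make it positive)
  edge (4, 6)→(14, 6): d=(10,0) inclusive
  edge (14, 6)→(0, 22): d=(-14,16) inclusive
  edge (0, 22)→(4, 6): d=(4,-16) inclusive
    (2,3)@(5, 7): e=[10,130,20] → X
    (3,3)@(7, 7): e=[10,98,52] → X
    (4,3)@(9, 7): e=[10,66,84] → X
    (5,3)@(11, 7): e=[10,34,116] → X
    (6,3)@(13, 7): e=[10,2,148] → X
    (7,3)@(15, 7): e=[10,-30,180] → .
    (2,4)@(5, 9): e=[30,102,28] → X
    (6,4)@(13, 9): e=[30,-26,156] → .
    (1,5)@(3, 11): e=[50,106,4] → X
    (5,5)@(11, 11): e=[50,-22,132] → .
    (1,6)@(3, 13): e=[70,78,12] → X
    (4,6)@(9, 13): e=[70,-18,108] → .
  covered (20 px):
    . . . . . . . . . . .
    . . . . . . . . . . .
    . . . . . . . . . . .
    . . X X X X X . . . .
    . . X X X X . . . . .
    . X X X X . . . . . .
    . X X X . . . . . . .
    . X X . . . . . . . .
    . X . . . . . . . . .
    X . . . . . . . . . .
    . . . . . . . . . . .
    . . . . . . . . . . .
T1:
  2·area = 206  (B↔C swapped to make it positive)
  edge (2, 0)→(19, 18): d=(17,18) inclusive
  edge (19, 18)→(0, 10): d=(-19,-8) inclusive
  edge (0, 10)→(2, 0): d=(2,-10) inclusive
    (1,1)@(3, 3): e=[33,157,16] → X
    (2,1)@(5, 3): e=[-3,173,36] → .
    (0,2)@(1, 5): e=[103,103,0] → X  [on edge]
    (2,2)@(5, 5): e=[31,135,40] → X
    (3,2)@(7, 5): e=[-5,151,60] → .
    (0,3)@(1, 7): e=[137,65,4] → X
    (3,3)@(7, 7): e=[29,113,64] → X
    (4,3)@(9, 7): e=[-7,129,84] → .
    (0,4)@(1, 9): e=[171,27,8] → X
    (4,4)@(9, 9): e=[27,91,88] → X
    (5,4)@(11, 9): e=[-9,107,108] → .
    (0,5)@(1, 11): e=[205,-11,12] → .
  covered (24 px):
    . . . . . . . . . . .
    . X . . . . . . . . .
    X X X . . . . . . . .
    X X X X . . . . . . .
    X X X X X . . . . . .
    . X X X X X . . . . .
    . . . . X X X . . . .
    . . . . . . X X . . .
    . . . . . . . . X . .
    . . . . . . . . . . .
    . . . . . . . . . . .
    . . . . . . . . . . .
T2:
  2·area = 56  (B↔C swapped to make it positive)
  edge (2, 6)→(0, 0): d=(-2,-6) inclusive
  edge (0, 0)→(10, 2): d=(10,2) inclusive
  edge (10, 2)→(2, 6): d=(-8,4) inclusive
    (0,0)@(1, 1): e=[4,8,44] → X
    (1,0)@(3, 1): e=[16,4,36] → X
    (2,0)@(5, 1): e=[28,0,28] → X  [on edge]
    (3,0)@(7, 1): e=[40,-4,20] → .
    (0,1)@(1, 3): e=[0,28,28] → X  [on edge]
    (3,1)@(7, 3): e=[36,16,4] → X
    (4,1)@(9, 3): e=[48,12,-4] → .
    (7,1)@(15, 3): e=[84,0,-28] → .  [on edge]
    (0,2)@(1, 5): e=[-4,48,12] → .
    (1,2)@(3, 5): e=[8,44,4] → X
    (2,2)@(5, 5): e=[20,40,-4] → .
    (3,2)@(7, 5): e=[32,36,-12] → .
    (1,4)@(3, 9): e=[0,84,-28] → .  [on edge]
    (2,7)@(5, 15): e=[0,140,-84] → .  [on edge]
    (3,10)@(7, 21): e=[0,196,-140] → .  [on edge]
  covered (8 px):
    X X X . . . . . . . .
    X X X X . . . . . . .
    . X . . . . . . . . .
    . . . . . . . . . . .
    . . . . . . . . . . .
    . . . . . . . . . . .
    . . . . . . . . . . .
    . . . . . . . . . . .
    . . . . . . . . . . .
    . . . . . . . . . . .
    . . . . . . . . . . .
    . . . . . . . . . . .
T3:
  2·area = 150
  edge (22, 17)→(10, 20): d=(-12,3) inclusive
  edge (10, 20)→(8, 8): d=(-2,-12) inclusive
  edge (8, 8)→(22, 17): d=(14,9) inclusive
    (4,4)@(9, 9): e=[135,10,5] → X
    (5,4)@(11, 9): e=[129,34,-13] → .
    (4,5)@(9, 11): e=[111,6,33] → X
    (5,5)@(11, 11): e=[105,30,15] → X
    (6,5)@(13, 11): e=[99,54,-3] → .
    (4,6)@(9, 13): e=[87,2,61] → X
    (6,6)@(13, 13): e=[75,50,25] → X
    (7,6)@(15, 13): e=[69,74,7] → X
    (8,6)@(17, 13): e=[63,98,-11] → .
    (4,7)@(9, 15): e=[63,-2,89] → .
    (5,7)@(11, 15): e=[57,22,71] → X
    (8,7)@(17, 15): e=[39,94,17] → X
  covered (19 px):
    . . . . . . . . . . .
    . . . . . . . . . . .
    . . . . . . . . . . .
    . . . . . . . . . . .
    . . . . X . . . . . .
    . . . . X X . . . . .
    . . . . X X X X . . .
    . . . . . X X X X . .
    . . . . . X X X X X X
    . . . . . X X . . . .
    . . . . . . . . . . .
    . . . . . . . . . . .

Z-buffer (winner per pixel, '.' = empty):
  2 2 2 . . . . . . . .
  2 2 2 2 . . . . . . .
  1 2 1 . . . . . . . .
  1 1 1 1 0 0 0 . . . .
  1 1 1 1 3 0 . . . . .
  . 1 1 1 3 3 . . . . .
  . 0 0 0 3 3 3 3 . . .
  . 0 0 . . 3 3 3 3 . .
  . 0 . . . 3 3 3 3 3 3
  0 . . . . 3 3 . . . .
  . . . . . . . . . . .
  . . . . . . . . . . .

Final: 0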